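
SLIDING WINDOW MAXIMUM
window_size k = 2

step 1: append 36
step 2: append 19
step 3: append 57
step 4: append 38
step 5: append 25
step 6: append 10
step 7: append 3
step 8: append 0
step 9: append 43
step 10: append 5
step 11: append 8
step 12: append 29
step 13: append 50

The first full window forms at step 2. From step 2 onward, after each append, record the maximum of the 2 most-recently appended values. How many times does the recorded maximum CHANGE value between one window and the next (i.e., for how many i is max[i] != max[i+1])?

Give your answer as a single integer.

Answer: 9

Derivation:
step 1: append 36 -> window=[36] (not full yet)
step 2: append 19 -> window=[36, 19] -> max=36
step 3: append 57 -> window=[19, 57] -> max=57
step 4: append 38 -> window=[57, 38] -> max=57
step 5: append 25 -> window=[38, 25] -> max=38
step 6: append 10 -> window=[25, 10] -> max=25
step 7: append 3 -> window=[10, 3] -> max=10
step 8: append 0 -> window=[3, 0] -> max=3
step 9: append 43 -> window=[0, 43] -> max=43
step 10: append 5 -> window=[43, 5] -> max=43
step 11: append 8 -> window=[5, 8] -> max=8
step 12: append 29 -> window=[8, 29] -> max=29
step 13: append 50 -> window=[29, 50] -> max=50
Recorded maximums: 36 57 57 38 25 10 3 43 43 8 29 50
Changes between consecutive maximums: 9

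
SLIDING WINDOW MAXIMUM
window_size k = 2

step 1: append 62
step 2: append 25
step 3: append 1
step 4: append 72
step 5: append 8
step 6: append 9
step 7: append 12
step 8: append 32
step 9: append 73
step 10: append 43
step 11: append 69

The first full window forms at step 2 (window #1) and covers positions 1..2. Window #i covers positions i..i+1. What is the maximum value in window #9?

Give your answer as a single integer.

Answer: 73

Derivation:
step 1: append 62 -> window=[62] (not full yet)
step 2: append 25 -> window=[62, 25] -> max=62
step 3: append 1 -> window=[25, 1] -> max=25
step 4: append 72 -> window=[1, 72] -> max=72
step 5: append 8 -> window=[72, 8] -> max=72
step 6: append 9 -> window=[8, 9] -> max=9
step 7: append 12 -> window=[9, 12] -> max=12
step 8: append 32 -> window=[12, 32] -> max=32
step 9: append 73 -> window=[32, 73] -> max=73
step 10: append 43 -> window=[73, 43] -> max=73
Window #9 max = 73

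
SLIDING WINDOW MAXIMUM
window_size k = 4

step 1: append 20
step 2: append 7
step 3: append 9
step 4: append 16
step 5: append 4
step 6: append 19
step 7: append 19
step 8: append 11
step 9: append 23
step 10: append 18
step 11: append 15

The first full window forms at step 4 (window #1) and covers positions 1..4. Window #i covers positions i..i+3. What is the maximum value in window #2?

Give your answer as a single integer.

Answer: 16

Derivation:
step 1: append 20 -> window=[20] (not full yet)
step 2: append 7 -> window=[20, 7] (not full yet)
step 3: append 9 -> window=[20, 7, 9] (not full yet)
step 4: append 16 -> window=[20, 7, 9, 16] -> max=20
step 5: append 4 -> window=[7, 9, 16, 4] -> max=16
Window #2 max = 16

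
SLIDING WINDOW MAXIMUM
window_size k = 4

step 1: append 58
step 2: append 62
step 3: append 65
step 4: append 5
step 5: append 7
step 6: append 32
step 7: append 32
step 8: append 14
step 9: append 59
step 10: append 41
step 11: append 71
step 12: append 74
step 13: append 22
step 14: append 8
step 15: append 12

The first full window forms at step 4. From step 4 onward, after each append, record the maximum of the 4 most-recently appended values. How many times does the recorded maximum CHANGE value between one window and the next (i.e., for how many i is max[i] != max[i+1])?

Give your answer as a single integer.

Answer: 4

Derivation:
step 1: append 58 -> window=[58] (not full yet)
step 2: append 62 -> window=[58, 62] (not full yet)
step 3: append 65 -> window=[58, 62, 65] (not full yet)
step 4: append 5 -> window=[58, 62, 65, 5] -> max=65
step 5: append 7 -> window=[62, 65, 5, 7] -> max=65
step 6: append 32 -> window=[65, 5, 7, 32] -> max=65
step 7: append 32 -> window=[5, 7, 32, 32] -> max=32
step 8: append 14 -> window=[7, 32, 32, 14] -> max=32
step 9: append 59 -> window=[32, 32, 14, 59] -> max=59
step 10: append 41 -> window=[32, 14, 59, 41] -> max=59
step 11: append 71 -> window=[14, 59, 41, 71] -> max=71
step 12: append 74 -> window=[59, 41, 71, 74] -> max=74
step 13: append 22 -> window=[41, 71, 74, 22] -> max=74
step 14: append 8 -> window=[71, 74, 22, 8] -> max=74
step 15: append 12 -> window=[74, 22, 8, 12] -> max=74
Recorded maximums: 65 65 65 32 32 59 59 71 74 74 74 74
Changes between consecutive maximums: 4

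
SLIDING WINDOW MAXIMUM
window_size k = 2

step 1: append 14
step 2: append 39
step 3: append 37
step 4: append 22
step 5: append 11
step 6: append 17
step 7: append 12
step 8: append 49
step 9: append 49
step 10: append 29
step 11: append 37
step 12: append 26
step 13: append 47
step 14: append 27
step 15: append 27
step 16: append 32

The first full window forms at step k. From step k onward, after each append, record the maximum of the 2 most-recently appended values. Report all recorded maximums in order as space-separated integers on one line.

Answer: 39 39 37 22 17 17 49 49 49 37 37 47 47 27 32

Derivation:
step 1: append 14 -> window=[14] (not full yet)
step 2: append 39 -> window=[14, 39] -> max=39
step 3: append 37 -> window=[39, 37] -> max=39
step 4: append 22 -> window=[37, 22] -> max=37
step 5: append 11 -> window=[22, 11] -> max=22
step 6: append 17 -> window=[11, 17] -> max=17
step 7: append 12 -> window=[17, 12] -> max=17
step 8: append 49 -> window=[12, 49] -> max=49
step 9: append 49 -> window=[49, 49] -> max=49
step 10: append 29 -> window=[49, 29] -> max=49
step 11: append 37 -> window=[29, 37] -> max=37
step 12: append 26 -> window=[37, 26] -> max=37
step 13: append 47 -> window=[26, 47] -> max=47
step 14: append 27 -> window=[47, 27] -> max=47
step 15: append 27 -> window=[27, 27] -> max=27
step 16: append 32 -> window=[27, 32] -> max=32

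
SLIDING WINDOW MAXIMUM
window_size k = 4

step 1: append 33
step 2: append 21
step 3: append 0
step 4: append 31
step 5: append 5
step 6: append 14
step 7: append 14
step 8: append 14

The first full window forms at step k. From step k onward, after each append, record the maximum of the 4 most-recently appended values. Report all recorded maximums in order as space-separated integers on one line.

Answer: 33 31 31 31 14

Derivation:
step 1: append 33 -> window=[33] (not full yet)
step 2: append 21 -> window=[33, 21] (not full yet)
step 3: append 0 -> window=[33, 21, 0] (not full yet)
step 4: append 31 -> window=[33, 21, 0, 31] -> max=33
step 5: append 5 -> window=[21, 0, 31, 5] -> max=31
step 6: append 14 -> window=[0, 31, 5, 14] -> max=31
step 7: append 14 -> window=[31, 5, 14, 14] -> max=31
step 8: append 14 -> window=[5, 14, 14, 14] -> max=14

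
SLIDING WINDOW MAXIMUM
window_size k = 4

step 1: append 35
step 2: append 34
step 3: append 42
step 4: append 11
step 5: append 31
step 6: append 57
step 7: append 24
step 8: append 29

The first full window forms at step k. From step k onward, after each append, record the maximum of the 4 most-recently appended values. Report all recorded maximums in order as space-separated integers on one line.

step 1: append 35 -> window=[35] (not full yet)
step 2: append 34 -> window=[35, 34] (not full yet)
step 3: append 42 -> window=[35, 34, 42] (not full yet)
step 4: append 11 -> window=[35, 34, 42, 11] -> max=42
step 5: append 31 -> window=[34, 42, 11, 31] -> max=42
step 6: append 57 -> window=[42, 11, 31, 57] -> max=57
step 7: append 24 -> window=[11, 31, 57, 24] -> max=57
step 8: append 29 -> window=[31, 57, 24, 29] -> max=57

Answer: 42 42 57 57 57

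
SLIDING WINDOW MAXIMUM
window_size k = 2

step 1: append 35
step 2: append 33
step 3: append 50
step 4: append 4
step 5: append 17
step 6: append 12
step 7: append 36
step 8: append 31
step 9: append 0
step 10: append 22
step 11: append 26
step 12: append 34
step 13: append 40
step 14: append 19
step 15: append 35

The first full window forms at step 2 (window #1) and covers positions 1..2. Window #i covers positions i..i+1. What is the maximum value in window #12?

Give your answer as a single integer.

step 1: append 35 -> window=[35] (not full yet)
step 2: append 33 -> window=[35, 33] -> max=35
step 3: append 50 -> window=[33, 50] -> max=50
step 4: append 4 -> window=[50, 4] -> max=50
step 5: append 17 -> window=[4, 17] -> max=17
step 6: append 12 -> window=[17, 12] -> max=17
step 7: append 36 -> window=[12, 36] -> max=36
step 8: append 31 -> window=[36, 31] -> max=36
step 9: append 0 -> window=[31, 0] -> max=31
step 10: append 22 -> window=[0, 22] -> max=22
step 11: append 26 -> window=[22, 26] -> max=26
step 12: append 34 -> window=[26, 34] -> max=34
step 13: append 40 -> window=[34, 40] -> max=40
Window #12 max = 40

Answer: 40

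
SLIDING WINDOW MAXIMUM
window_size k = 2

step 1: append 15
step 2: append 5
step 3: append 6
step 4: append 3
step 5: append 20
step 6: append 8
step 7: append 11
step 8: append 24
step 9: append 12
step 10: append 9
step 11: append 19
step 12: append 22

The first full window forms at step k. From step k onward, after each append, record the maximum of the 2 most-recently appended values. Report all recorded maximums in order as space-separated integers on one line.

step 1: append 15 -> window=[15] (not full yet)
step 2: append 5 -> window=[15, 5] -> max=15
step 3: append 6 -> window=[5, 6] -> max=6
step 4: append 3 -> window=[6, 3] -> max=6
step 5: append 20 -> window=[3, 20] -> max=20
step 6: append 8 -> window=[20, 8] -> max=20
step 7: append 11 -> window=[8, 11] -> max=11
step 8: append 24 -> window=[11, 24] -> max=24
step 9: append 12 -> window=[24, 12] -> max=24
step 10: append 9 -> window=[12, 9] -> max=12
step 11: append 19 -> window=[9, 19] -> max=19
step 12: append 22 -> window=[19, 22] -> max=22

Answer: 15 6 6 20 20 11 24 24 12 19 22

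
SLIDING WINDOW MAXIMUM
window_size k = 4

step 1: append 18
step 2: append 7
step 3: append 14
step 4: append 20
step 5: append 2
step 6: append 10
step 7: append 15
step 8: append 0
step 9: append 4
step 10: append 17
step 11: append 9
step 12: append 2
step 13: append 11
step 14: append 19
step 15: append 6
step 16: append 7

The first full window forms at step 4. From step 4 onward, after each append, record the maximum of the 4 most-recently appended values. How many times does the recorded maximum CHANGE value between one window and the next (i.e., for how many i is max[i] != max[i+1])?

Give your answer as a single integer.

step 1: append 18 -> window=[18] (not full yet)
step 2: append 7 -> window=[18, 7] (not full yet)
step 3: append 14 -> window=[18, 7, 14] (not full yet)
step 4: append 20 -> window=[18, 7, 14, 20] -> max=20
step 5: append 2 -> window=[7, 14, 20, 2] -> max=20
step 6: append 10 -> window=[14, 20, 2, 10] -> max=20
step 7: append 15 -> window=[20, 2, 10, 15] -> max=20
step 8: append 0 -> window=[2, 10, 15, 0] -> max=15
step 9: append 4 -> window=[10, 15, 0, 4] -> max=15
step 10: append 17 -> window=[15, 0, 4, 17] -> max=17
step 11: append 9 -> window=[0, 4, 17, 9] -> max=17
step 12: append 2 -> window=[4, 17, 9, 2] -> max=17
step 13: append 11 -> window=[17, 9, 2, 11] -> max=17
step 14: append 19 -> window=[9, 2, 11, 19] -> max=19
step 15: append 6 -> window=[2, 11, 19, 6] -> max=19
step 16: append 7 -> window=[11, 19, 6, 7] -> max=19
Recorded maximums: 20 20 20 20 15 15 17 17 17 17 19 19 19
Changes between consecutive maximums: 3

Answer: 3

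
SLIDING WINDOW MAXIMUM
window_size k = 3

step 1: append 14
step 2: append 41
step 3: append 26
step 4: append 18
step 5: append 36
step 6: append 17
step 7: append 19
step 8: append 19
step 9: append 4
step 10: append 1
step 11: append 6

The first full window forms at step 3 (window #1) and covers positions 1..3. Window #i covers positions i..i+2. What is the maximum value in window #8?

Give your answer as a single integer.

step 1: append 14 -> window=[14] (not full yet)
step 2: append 41 -> window=[14, 41] (not full yet)
step 3: append 26 -> window=[14, 41, 26] -> max=41
step 4: append 18 -> window=[41, 26, 18] -> max=41
step 5: append 36 -> window=[26, 18, 36] -> max=36
step 6: append 17 -> window=[18, 36, 17] -> max=36
step 7: append 19 -> window=[36, 17, 19] -> max=36
step 8: append 19 -> window=[17, 19, 19] -> max=19
step 9: append 4 -> window=[19, 19, 4] -> max=19
step 10: append 1 -> window=[19, 4, 1] -> max=19
Window #8 max = 19

Answer: 19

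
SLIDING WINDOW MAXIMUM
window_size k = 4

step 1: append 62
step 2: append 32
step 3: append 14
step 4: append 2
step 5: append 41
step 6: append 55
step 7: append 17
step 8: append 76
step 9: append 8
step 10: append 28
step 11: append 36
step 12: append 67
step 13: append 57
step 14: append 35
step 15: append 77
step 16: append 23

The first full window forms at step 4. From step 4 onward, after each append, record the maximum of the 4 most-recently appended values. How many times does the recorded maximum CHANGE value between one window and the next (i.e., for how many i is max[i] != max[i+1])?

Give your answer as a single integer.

Answer: 5

Derivation:
step 1: append 62 -> window=[62] (not full yet)
step 2: append 32 -> window=[62, 32] (not full yet)
step 3: append 14 -> window=[62, 32, 14] (not full yet)
step 4: append 2 -> window=[62, 32, 14, 2] -> max=62
step 5: append 41 -> window=[32, 14, 2, 41] -> max=41
step 6: append 55 -> window=[14, 2, 41, 55] -> max=55
step 7: append 17 -> window=[2, 41, 55, 17] -> max=55
step 8: append 76 -> window=[41, 55, 17, 76] -> max=76
step 9: append 8 -> window=[55, 17, 76, 8] -> max=76
step 10: append 28 -> window=[17, 76, 8, 28] -> max=76
step 11: append 36 -> window=[76, 8, 28, 36] -> max=76
step 12: append 67 -> window=[8, 28, 36, 67] -> max=67
step 13: append 57 -> window=[28, 36, 67, 57] -> max=67
step 14: append 35 -> window=[36, 67, 57, 35] -> max=67
step 15: append 77 -> window=[67, 57, 35, 77] -> max=77
step 16: append 23 -> window=[57, 35, 77, 23] -> max=77
Recorded maximums: 62 41 55 55 76 76 76 76 67 67 67 77 77
Changes between consecutive maximums: 5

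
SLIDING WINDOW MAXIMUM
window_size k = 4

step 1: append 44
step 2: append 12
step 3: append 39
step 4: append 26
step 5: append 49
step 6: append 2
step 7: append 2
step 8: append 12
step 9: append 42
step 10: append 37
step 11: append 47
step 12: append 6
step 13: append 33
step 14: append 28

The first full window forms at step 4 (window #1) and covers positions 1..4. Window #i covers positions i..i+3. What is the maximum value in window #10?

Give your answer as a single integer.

Answer: 47

Derivation:
step 1: append 44 -> window=[44] (not full yet)
step 2: append 12 -> window=[44, 12] (not full yet)
step 3: append 39 -> window=[44, 12, 39] (not full yet)
step 4: append 26 -> window=[44, 12, 39, 26] -> max=44
step 5: append 49 -> window=[12, 39, 26, 49] -> max=49
step 6: append 2 -> window=[39, 26, 49, 2] -> max=49
step 7: append 2 -> window=[26, 49, 2, 2] -> max=49
step 8: append 12 -> window=[49, 2, 2, 12] -> max=49
step 9: append 42 -> window=[2, 2, 12, 42] -> max=42
step 10: append 37 -> window=[2, 12, 42, 37] -> max=42
step 11: append 47 -> window=[12, 42, 37, 47] -> max=47
step 12: append 6 -> window=[42, 37, 47, 6] -> max=47
step 13: append 33 -> window=[37, 47, 6, 33] -> max=47
Window #10 max = 47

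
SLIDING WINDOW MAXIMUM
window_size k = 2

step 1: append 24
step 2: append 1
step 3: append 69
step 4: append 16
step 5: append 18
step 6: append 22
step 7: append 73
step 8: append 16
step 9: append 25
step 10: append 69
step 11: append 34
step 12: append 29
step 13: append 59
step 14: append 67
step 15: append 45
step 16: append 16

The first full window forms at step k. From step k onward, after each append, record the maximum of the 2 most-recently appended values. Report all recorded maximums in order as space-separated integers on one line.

Answer: 24 69 69 18 22 73 73 25 69 69 34 59 67 67 45

Derivation:
step 1: append 24 -> window=[24] (not full yet)
step 2: append 1 -> window=[24, 1] -> max=24
step 3: append 69 -> window=[1, 69] -> max=69
step 4: append 16 -> window=[69, 16] -> max=69
step 5: append 18 -> window=[16, 18] -> max=18
step 6: append 22 -> window=[18, 22] -> max=22
step 7: append 73 -> window=[22, 73] -> max=73
step 8: append 16 -> window=[73, 16] -> max=73
step 9: append 25 -> window=[16, 25] -> max=25
step 10: append 69 -> window=[25, 69] -> max=69
step 11: append 34 -> window=[69, 34] -> max=69
step 12: append 29 -> window=[34, 29] -> max=34
step 13: append 59 -> window=[29, 59] -> max=59
step 14: append 67 -> window=[59, 67] -> max=67
step 15: append 45 -> window=[67, 45] -> max=67
step 16: append 16 -> window=[45, 16] -> max=45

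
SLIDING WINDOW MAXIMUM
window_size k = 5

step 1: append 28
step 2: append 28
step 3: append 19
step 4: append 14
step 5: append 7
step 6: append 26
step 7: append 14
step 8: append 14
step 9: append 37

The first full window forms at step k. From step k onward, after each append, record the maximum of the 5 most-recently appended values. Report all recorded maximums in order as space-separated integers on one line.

step 1: append 28 -> window=[28] (not full yet)
step 2: append 28 -> window=[28, 28] (not full yet)
step 3: append 19 -> window=[28, 28, 19] (not full yet)
step 4: append 14 -> window=[28, 28, 19, 14] (not full yet)
step 5: append 7 -> window=[28, 28, 19, 14, 7] -> max=28
step 6: append 26 -> window=[28, 19, 14, 7, 26] -> max=28
step 7: append 14 -> window=[19, 14, 7, 26, 14] -> max=26
step 8: append 14 -> window=[14, 7, 26, 14, 14] -> max=26
step 9: append 37 -> window=[7, 26, 14, 14, 37] -> max=37

Answer: 28 28 26 26 37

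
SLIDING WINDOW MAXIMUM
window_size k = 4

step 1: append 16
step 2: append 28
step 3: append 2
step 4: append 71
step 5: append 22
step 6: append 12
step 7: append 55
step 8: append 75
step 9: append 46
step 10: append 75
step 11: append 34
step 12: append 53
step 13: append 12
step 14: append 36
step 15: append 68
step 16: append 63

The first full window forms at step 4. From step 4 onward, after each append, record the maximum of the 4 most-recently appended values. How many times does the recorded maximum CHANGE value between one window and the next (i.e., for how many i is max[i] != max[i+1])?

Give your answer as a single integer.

Answer: 3

Derivation:
step 1: append 16 -> window=[16] (not full yet)
step 2: append 28 -> window=[16, 28] (not full yet)
step 3: append 2 -> window=[16, 28, 2] (not full yet)
step 4: append 71 -> window=[16, 28, 2, 71] -> max=71
step 5: append 22 -> window=[28, 2, 71, 22] -> max=71
step 6: append 12 -> window=[2, 71, 22, 12] -> max=71
step 7: append 55 -> window=[71, 22, 12, 55] -> max=71
step 8: append 75 -> window=[22, 12, 55, 75] -> max=75
step 9: append 46 -> window=[12, 55, 75, 46] -> max=75
step 10: append 75 -> window=[55, 75, 46, 75] -> max=75
step 11: append 34 -> window=[75, 46, 75, 34] -> max=75
step 12: append 53 -> window=[46, 75, 34, 53] -> max=75
step 13: append 12 -> window=[75, 34, 53, 12] -> max=75
step 14: append 36 -> window=[34, 53, 12, 36] -> max=53
step 15: append 68 -> window=[53, 12, 36, 68] -> max=68
step 16: append 63 -> window=[12, 36, 68, 63] -> max=68
Recorded maximums: 71 71 71 71 75 75 75 75 75 75 53 68 68
Changes between consecutive maximums: 3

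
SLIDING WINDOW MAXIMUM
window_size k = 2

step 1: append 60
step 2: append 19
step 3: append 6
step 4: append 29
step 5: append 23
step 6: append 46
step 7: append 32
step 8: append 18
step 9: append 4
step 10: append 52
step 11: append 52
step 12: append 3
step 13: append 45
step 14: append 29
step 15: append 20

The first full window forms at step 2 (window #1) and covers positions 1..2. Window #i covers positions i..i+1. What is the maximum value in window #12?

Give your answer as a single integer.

Answer: 45

Derivation:
step 1: append 60 -> window=[60] (not full yet)
step 2: append 19 -> window=[60, 19] -> max=60
step 3: append 6 -> window=[19, 6] -> max=19
step 4: append 29 -> window=[6, 29] -> max=29
step 5: append 23 -> window=[29, 23] -> max=29
step 6: append 46 -> window=[23, 46] -> max=46
step 7: append 32 -> window=[46, 32] -> max=46
step 8: append 18 -> window=[32, 18] -> max=32
step 9: append 4 -> window=[18, 4] -> max=18
step 10: append 52 -> window=[4, 52] -> max=52
step 11: append 52 -> window=[52, 52] -> max=52
step 12: append 3 -> window=[52, 3] -> max=52
step 13: append 45 -> window=[3, 45] -> max=45
Window #12 max = 45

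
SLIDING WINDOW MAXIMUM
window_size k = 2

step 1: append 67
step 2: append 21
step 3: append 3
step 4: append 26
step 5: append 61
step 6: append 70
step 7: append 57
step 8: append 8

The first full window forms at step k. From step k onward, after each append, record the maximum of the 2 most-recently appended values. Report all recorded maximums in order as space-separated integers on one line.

Answer: 67 21 26 61 70 70 57

Derivation:
step 1: append 67 -> window=[67] (not full yet)
step 2: append 21 -> window=[67, 21] -> max=67
step 3: append 3 -> window=[21, 3] -> max=21
step 4: append 26 -> window=[3, 26] -> max=26
step 5: append 61 -> window=[26, 61] -> max=61
step 6: append 70 -> window=[61, 70] -> max=70
step 7: append 57 -> window=[70, 57] -> max=70
step 8: append 8 -> window=[57, 8] -> max=57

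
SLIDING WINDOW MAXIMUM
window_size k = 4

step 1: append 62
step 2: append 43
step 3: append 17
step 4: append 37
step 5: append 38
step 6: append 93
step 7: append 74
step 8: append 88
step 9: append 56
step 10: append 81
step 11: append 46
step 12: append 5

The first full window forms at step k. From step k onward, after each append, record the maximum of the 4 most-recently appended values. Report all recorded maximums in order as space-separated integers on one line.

Answer: 62 43 93 93 93 93 88 88 81

Derivation:
step 1: append 62 -> window=[62] (not full yet)
step 2: append 43 -> window=[62, 43] (not full yet)
step 3: append 17 -> window=[62, 43, 17] (not full yet)
step 4: append 37 -> window=[62, 43, 17, 37] -> max=62
step 5: append 38 -> window=[43, 17, 37, 38] -> max=43
step 6: append 93 -> window=[17, 37, 38, 93] -> max=93
step 7: append 74 -> window=[37, 38, 93, 74] -> max=93
step 8: append 88 -> window=[38, 93, 74, 88] -> max=93
step 9: append 56 -> window=[93, 74, 88, 56] -> max=93
step 10: append 81 -> window=[74, 88, 56, 81] -> max=88
step 11: append 46 -> window=[88, 56, 81, 46] -> max=88
step 12: append 5 -> window=[56, 81, 46, 5] -> max=81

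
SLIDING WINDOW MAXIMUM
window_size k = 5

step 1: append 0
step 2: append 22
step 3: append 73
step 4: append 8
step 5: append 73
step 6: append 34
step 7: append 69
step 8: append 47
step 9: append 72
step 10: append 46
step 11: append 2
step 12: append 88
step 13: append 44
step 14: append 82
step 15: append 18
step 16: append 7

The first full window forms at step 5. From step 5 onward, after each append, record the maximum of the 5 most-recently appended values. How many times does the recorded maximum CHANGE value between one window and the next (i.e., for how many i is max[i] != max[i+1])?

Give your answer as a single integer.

Answer: 2

Derivation:
step 1: append 0 -> window=[0] (not full yet)
step 2: append 22 -> window=[0, 22] (not full yet)
step 3: append 73 -> window=[0, 22, 73] (not full yet)
step 4: append 8 -> window=[0, 22, 73, 8] (not full yet)
step 5: append 73 -> window=[0, 22, 73, 8, 73] -> max=73
step 6: append 34 -> window=[22, 73, 8, 73, 34] -> max=73
step 7: append 69 -> window=[73, 8, 73, 34, 69] -> max=73
step 8: append 47 -> window=[8, 73, 34, 69, 47] -> max=73
step 9: append 72 -> window=[73, 34, 69, 47, 72] -> max=73
step 10: append 46 -> window=[34, 69, 47, 72, 46] -> max=72
step 11: append 2 -> window=[69, 47, 72, 46, 2] -> max=72
step 12: append 88 -> window=[47, 72, 46, 2, 88] -> max=88
step 13: append 44 -> window=[72, 46, 2, 88, 44] -> max=88
step 14: append 82 -> window=[46, 2, 88, 44, 82] -> max=88
step 15: append 18 -> window=[2, 88, 44, 82, 18] -> max=88
step 16: append 7 -> window=[88, 44, 82, 18, 7] -> max=88
Recorded maximums: 73 73 73 73 73 72 72 88 88 88 88 88
Changes between consecutive maximums: 2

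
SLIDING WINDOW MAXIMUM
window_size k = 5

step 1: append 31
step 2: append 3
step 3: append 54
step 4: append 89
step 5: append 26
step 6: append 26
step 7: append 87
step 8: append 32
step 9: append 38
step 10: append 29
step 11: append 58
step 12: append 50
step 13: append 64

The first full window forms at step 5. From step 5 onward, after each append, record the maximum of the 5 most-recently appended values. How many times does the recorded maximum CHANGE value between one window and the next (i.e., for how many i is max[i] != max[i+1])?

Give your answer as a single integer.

Answer: 3

Derivation:
step 1: append 31 -> window=[31] (not full yet)
step 2: append 3 -> window=[31, 3] (not full yet)
step 3: append 54 -> window=[31, 3, 54] (not full yet)
step 4: append 89 -> window=[31, 3, 54, 89] (not full yet)
step 5: append 26 -> window=[31, 3, 54, 89, 26] -> max=89
step 6: append 26 -> window=[3, 54, 89, 26, 26] -> max=89
step 7: append 87 -> window=[54, 89, 26, 26, 87] -> max=89
step 8: append 32 -> window=[89, 26, 26, 87, 32] -> max=89
step 9: append 38 -> window=[26, 26, 87, 32, 38] -> max=87
step 10: append 29 -> window=[26, 87, 32, 38, 29] -> max=87
step 11: append 58 -> window=[87, 32, 38, 29, 58] -> max=87
step 12: append 50 -> window=[32, 38, 29, 58, 50] -> max=58
step 13: append 64 -> window=[38, 29, 58, 50, 64] -> max=64
Recorded maximums: 89 89 89 89 87 87 87 58 64
Changes between consecutive maximums: 3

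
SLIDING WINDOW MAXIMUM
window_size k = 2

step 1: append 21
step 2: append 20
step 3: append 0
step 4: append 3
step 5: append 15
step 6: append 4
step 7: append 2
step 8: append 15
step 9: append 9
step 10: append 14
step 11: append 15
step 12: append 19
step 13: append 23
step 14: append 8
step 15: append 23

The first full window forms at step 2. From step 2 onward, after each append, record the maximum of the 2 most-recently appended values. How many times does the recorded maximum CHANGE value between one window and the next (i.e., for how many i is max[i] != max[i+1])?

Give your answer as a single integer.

Answer: 9

Derivation:
step 1: append 21 -> window=[21] (not full yet)
step 2: append 20 -> window=[21, 20] -> max=21
step 3: append 0 -> window=[20, 0] -> max=20
step 4: append 3 -> window=[0, 3] -> max=3
step 5: append 15 -> window=[3, 15] -> max=15
step 6: append 4 -> window=[15, 4] -> max=15
step 7: append 2 -> window=[4, 2] -> max=4
step 8: append 15 -> window=[2, 15] -> max=15
step 9: append 9 -> window=[15, 9] -> max=15
step 10: append 14 -> window=[9, 14] -> max=14
step 11: append 15 -> window=[14, 15] -> max=15
step 12: append 19 -> window=[15, 19] -> max=19
step 13: append 23 -> window=[19, 23] -> max=23
step 14: append 8 -> window=[23, 8] -> max=23
step 15: append 23 -> window=[8, 23] -> max=23
Recorded maximums: 21 20 3 15 15 4 15 15 14 15 19 23 23 23
Changes between consecutive maximums: 9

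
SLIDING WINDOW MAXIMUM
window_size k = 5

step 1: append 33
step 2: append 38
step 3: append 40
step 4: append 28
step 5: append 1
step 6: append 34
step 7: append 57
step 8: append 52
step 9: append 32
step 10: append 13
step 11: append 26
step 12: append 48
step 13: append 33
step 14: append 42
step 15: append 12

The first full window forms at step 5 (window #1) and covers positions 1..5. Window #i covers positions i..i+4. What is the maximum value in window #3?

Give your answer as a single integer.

Answer: 57

Derivation:
step 1: append 33 -> window=[33] (not full yet)
step 2: append 38 -> window=[33, 38] (not full yet)
step 3: append 40 -> window=[33, 38, 40] (not full yet)
step 4: append 28 -> window=[33, 38, 40, 28] (not full yet)
step 5: append 1 -> window=[33, 38, 40, 28, 1] -> max=40
step 6: append 34 -> window=[38, 40, 28, 1, 34] -> max=40
step 7: append 57 -> window=[40, 28, 1, 34, 57] -> max=57
Window #3 max = 57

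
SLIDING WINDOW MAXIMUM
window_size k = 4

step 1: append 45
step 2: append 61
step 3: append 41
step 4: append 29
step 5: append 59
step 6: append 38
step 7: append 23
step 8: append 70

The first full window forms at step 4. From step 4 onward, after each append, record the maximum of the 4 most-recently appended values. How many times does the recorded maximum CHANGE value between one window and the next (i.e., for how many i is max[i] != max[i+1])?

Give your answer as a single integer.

step 1: append 45 -> window=[45] (not full yet)
step 2: append 61 -> window=[45, 61] (not full yet)
step 3: append 41 -> window=[45, 61, 41] (not full yet)
step 4: append 29 -> window=[45, 61, 41, 29] -> max=61
step 5: append 59 -> window=[61, 41, 29, 59] -> max=61
step 6: append 38 -> window=[41, 29, 59, 38] -> max=59
step 7: append 23 -> window=[29, 59, 38, 23] -> max=59
step 8: append 70 -> window=[59, 38, 23, 70] -> max=70
Recorded maximums: 61 61 59 59 70
Changes between consecutive maximums: 2

Answer: 2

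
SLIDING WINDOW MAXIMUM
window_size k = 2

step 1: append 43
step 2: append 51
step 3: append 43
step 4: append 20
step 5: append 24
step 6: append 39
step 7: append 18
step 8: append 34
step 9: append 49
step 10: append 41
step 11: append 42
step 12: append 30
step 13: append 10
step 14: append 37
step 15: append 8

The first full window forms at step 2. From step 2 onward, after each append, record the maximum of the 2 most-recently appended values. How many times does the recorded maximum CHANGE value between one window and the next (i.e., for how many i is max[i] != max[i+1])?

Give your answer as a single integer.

step 1: append 43 -> window=[43] (not full yet)
step 2: append 51 -> window=[43, 51] -> max=51
step 3: append 43 -> window=[51, 43] -> max=51
step 4: append 20 -> window=[43, 20] -> max=43
step 5: append 24 -> window=[20, 24] -> max=24
step 6: append 39 -> window=[24, 39] -> max=39
step 7: append 18 -> window=[39, 18] -> max=39
step 8: append 34 -> window=[18, 34] -> max=34
step 9: append 49 -> window=[34, 49] -> max=49
step 10: append 41 -> window=[49, 41] -> max=49
step 11: append 42 -> window=[41, 42] -> max=42
step 12: append 30 -> window=[42, 30] -> max=42
step 13: append 10 -> window=[30, 10] -> max=30
step 14: append 37 -> window=[10, 37] -> max=37
step 15: append 8 -> window=[37, 8] -> max=37
Recorded maximums: 51 51 43 24 39 39 34 49 49 42 42 30 37 37
Changes between consecutive maximums: 8

Answer: 8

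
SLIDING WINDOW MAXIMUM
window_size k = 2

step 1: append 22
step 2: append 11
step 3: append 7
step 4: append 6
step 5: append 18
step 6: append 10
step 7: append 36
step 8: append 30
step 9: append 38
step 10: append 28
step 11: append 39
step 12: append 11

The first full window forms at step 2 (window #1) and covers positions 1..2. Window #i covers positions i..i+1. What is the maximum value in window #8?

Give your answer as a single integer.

step 1: append 22 -> window=[22] (not full yet)
step 2: append 11 -> window=[22, 11] -> max=22
step 3: append 7 -> window=[11, 7] -> max=11
step 4: append 6 -> window=[7, 6] -> max=7
step 5: append 18 -> window=[6, 18] -> max=18
step 6: append 10 -> window=[18, 10] -> max=18
step 7: append 36 -> window=[10, 36] -> max=36
step 8: append 30 -> window=[36, 30] -> max=36
step 9: append 38 -> window=[30, 38] -> max=38
Window #8 max = 38

Answer: 38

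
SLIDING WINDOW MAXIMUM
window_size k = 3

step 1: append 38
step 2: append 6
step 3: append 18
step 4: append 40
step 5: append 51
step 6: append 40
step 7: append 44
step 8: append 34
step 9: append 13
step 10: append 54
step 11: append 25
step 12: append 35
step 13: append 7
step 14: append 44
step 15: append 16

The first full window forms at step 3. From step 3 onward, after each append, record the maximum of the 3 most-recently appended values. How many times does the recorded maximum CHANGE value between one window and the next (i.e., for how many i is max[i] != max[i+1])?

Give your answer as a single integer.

step 1: append 38 -> window=[38] (not full yet)
step 2: append 6 -> window=[38, 6] (not full yet)
step 3: append 18 -> window=[38, 6, 18] -> max=38
step 4: append 40 -> window=[6, 18, 40] -> max=40
step 5: append 51 -> window=[18, 40, 51] -> max=51
step 6: append 40 -> window=[40, 51, 40] -> max=51
step 7: append 44 -> window=[51, 40, 44] -> max=51
step 8: append 34 -> window=[40, 44, 34] -> max=44
step 9: append 13 -> window=[44, 34, 13] -> max=44
step 10: append 54 -> window=[34, 13, 54] -> max=54
step 11: append 25 -> window=[13, 54, 25] -> max=54
step 12: append 35 -> window=[54, 25, 35] -> max=54
step 13: append 7 -> window=[25, 35, 7] -> max=35
step 14: append 44 -> window=[35, 7, 44] -> max=44
step 15: append 16 -> window=[7, 44, 16] -> max=44
Recorded maximums: 38 40 51 51 51 44 44 54 54 54 35 44 44
Changes between consecutive maximums: 6

Answer: 6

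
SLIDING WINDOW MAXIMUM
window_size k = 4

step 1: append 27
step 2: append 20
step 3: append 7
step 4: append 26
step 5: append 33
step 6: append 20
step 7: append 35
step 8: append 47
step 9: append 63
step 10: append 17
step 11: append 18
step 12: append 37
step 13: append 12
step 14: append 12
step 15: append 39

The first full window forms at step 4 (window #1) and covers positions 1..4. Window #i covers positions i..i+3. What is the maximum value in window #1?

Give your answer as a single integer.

step 1: append 27 -> window=[27] (not full yet)
step 2: append 20 -> window=[27, 20] (not full yet)
step 3: append 7 -> window=[27, 20, 7] (not full yet)
step 4: append 26 -> window=[27, 20, 7, 26] -> max=27
Window #1 max = 27

Answer: 27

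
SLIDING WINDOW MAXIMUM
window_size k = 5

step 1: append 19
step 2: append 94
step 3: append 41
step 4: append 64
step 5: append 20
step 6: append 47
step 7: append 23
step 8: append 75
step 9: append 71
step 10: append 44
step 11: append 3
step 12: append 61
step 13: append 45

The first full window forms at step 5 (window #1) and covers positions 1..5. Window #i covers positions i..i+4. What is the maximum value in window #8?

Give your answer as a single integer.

step 1: append 19 -> window=[19] (not full yet)
step 2: append 94 -> window=[19, 94] (not full yet)
step 3: append 41 -> window=[19, 94, 41] (not full yet)
step 4: append 64 -> window=[19, 94, 41, 64] (not full yet)
step 5: append 20 -> window=[19, 94, 41, 64, 20] -> max=94
step 6: append 47 -> window=[94, 41, 64, 20, 47] -> max=94
step 7: append 23 -> window=[41, 64, 20, 47, 23] -> max=64
step 8: append 75 -> window=[64, 20, 47, 23, 75] -> max=75
step 9: append 71 -> window=[20, 47, 23, 75, 71] -> max=75
step 10: append 44 -> window=[47, 23, 75, 71, 44] -> max=75
step 11: append 3 -> window=[23, 75, 71, 44, 3] -> max=75
step 12: append 61 -> window=[75, 71, 44, 3, 61] -> max=75
Window #8 max = 75

Answer: 75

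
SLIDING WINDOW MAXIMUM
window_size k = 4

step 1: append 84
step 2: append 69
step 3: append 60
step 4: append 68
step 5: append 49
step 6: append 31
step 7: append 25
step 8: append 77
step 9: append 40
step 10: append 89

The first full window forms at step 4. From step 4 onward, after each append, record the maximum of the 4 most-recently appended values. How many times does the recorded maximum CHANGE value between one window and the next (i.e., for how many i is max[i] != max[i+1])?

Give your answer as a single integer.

Answer: 4

Derivation:
step 1: append 84 -> window=[84] (not full yet)
step 2: append 69 -> window=[84, 69] (not full yet)
step 3: append 60 -> window=[84, 69, 60] (not full yet)
step 4: append 68 -> window=[84, 69, 60, 68] -> max=84
step 5: append 49 -> window=[69, 60, 68, 49] -> max=69
step 6: append 31 -> window=[60, 68, 49, 31] -> max=68
step 7: append 25 -> window=[68, 49, 31, 25] -> max=68
step 8: append 77 -> window=[49, 31, 25, 77] -> max=77
step 9: append 40 -> window=[31, 25, 77, 40] -> max=77
step 10: append 89 -> window=[25, 77, 40, 89] -> max=89
Recorded maximums: 84 69 68 68 77 77 89
Changes between consecutive maximums: 4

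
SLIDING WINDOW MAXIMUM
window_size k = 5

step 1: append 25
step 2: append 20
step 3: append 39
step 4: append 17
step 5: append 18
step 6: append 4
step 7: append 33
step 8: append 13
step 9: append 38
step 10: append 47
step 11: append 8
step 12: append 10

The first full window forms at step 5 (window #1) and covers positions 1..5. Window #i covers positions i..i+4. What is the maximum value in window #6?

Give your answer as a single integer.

step 1: append 25 -> window=[25] (not full yet)
step 2: append 20 -> window=[25, 20] (not full yet)
step 3: append 39 -> window=[25, 20, 39] (not full yet)
step 4: append 17 -> window=[25, 20, 39, 17] (not full yet)
step 5: append 18 -> window=[25, 20, 39, 17, 18] -> max=39
step 6: append 4 -> window=[20, 39, 17, 18, 4] -> max=39
step 7: append 33 -> window=[39, 17, 18, 4, 33] -> max=39
step 8: append 13 -> window=[17, 18, 4, 33, 13] -> max=33
step 9: append 38 -> window=[18, 4, 33, 13, 38] -> max=38
step 10: append 47 -> window=[4, 33, 13, 38, 47] -> max=47
Window #6 max = 47

Answer: 47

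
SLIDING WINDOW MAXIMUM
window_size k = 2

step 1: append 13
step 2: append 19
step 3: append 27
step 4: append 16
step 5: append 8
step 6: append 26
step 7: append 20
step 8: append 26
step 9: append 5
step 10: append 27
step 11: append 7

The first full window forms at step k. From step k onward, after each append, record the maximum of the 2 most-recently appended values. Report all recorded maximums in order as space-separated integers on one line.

step 1: append 13 -> window=[13] (not full yet)
step 2: append 19 -> window=[13, 19] -> max=19
step 3: append 27 -> window=[19, 27] -> max=27
step 4: append 16 -> window=[27, 16] -> max=27
step 5: append 8 -> window=[16, 8] -> max=16
step 6: append 26 -> window=[8, 26] -> max=26
step 7: append 20 -> window=[26, 20] -> max=26
step 8: append 26 -> window=[20, 26] -> max=26
step 9: append 5 -> window=[26, 5] -> max=26
step 10: append 27 -> window=[5, 27] -> max=27
step 11: append 7 -> window=[27, 7] -> max=27

Answer: 19 27 27 16 26 26 26 26 27 27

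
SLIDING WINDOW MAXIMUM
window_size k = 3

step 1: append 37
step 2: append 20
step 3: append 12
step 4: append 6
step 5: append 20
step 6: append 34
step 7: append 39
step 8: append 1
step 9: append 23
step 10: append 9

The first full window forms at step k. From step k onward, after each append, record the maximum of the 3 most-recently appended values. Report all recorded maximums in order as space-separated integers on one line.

step 1: append 37 -> window=[37] (not full yet)
step 2: append 20 -> window=[37, 20] (not full yet)
step 3: append 12 -> window=[37, 20, 12] -> max=37
step 4: append 6 -> window=[20, 12, 6] -> max=20
step 5: append 20 -> window=[12, 6, 20] -> max=20
step 6: append 34 -> window=[6, 20, 34] -> max=34
step 7: append 39 -> window=[20, 34, 39] -> max=39
step 8: append 1 -> window=[34, 39, 1] -> max=39
step 9: append 23 -> window=[39, 1, 23] -> max=39
step 10: append 9 -> window=[1, 23, 9] -> max=23

Answer: 37 20 20 34 39 39 39 23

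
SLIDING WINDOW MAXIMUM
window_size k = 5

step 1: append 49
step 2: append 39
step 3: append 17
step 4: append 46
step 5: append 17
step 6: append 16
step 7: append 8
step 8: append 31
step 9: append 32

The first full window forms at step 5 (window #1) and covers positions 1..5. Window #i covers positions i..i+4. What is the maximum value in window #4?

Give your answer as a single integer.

Answer: 46

Derivation:
step 1: append 49 -> window=[49] (not full yet)
step 2: append 39 -> window=[49, 39] (not full yet)
step 3: append 17 -> window=[49, 39, 17] (not full yet)
step 4: append 46 -> window=[49, 39, 17, 46] (not full yet)
step 5: append 17 -> window=[49, 39, 17, 46, 17] -> max=49
step 6: append 16 -> window=[39, 17, 46, 17, 16] -> max=46
step 7: append 8 -> window=[17, 46, 17, 16, 8] -> max=46
step 8: append 31 -> window=[46, 17, 16, 8, 31] -> max=46
Window #4 max = 46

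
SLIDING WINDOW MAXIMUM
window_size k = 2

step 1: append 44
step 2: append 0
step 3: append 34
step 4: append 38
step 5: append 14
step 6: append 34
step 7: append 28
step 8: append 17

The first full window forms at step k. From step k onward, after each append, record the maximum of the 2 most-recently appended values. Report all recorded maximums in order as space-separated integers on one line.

Answer: 44 34 38 38 34 34 28

Derivation:
step 1: append 44 -> window=[44] (not full yet)
step 2: append 0 -> window=[44, 0] -> max=44
step 3: append 34 -> window=[0, 34] -> max=34
step 4: append 38 -> window=[34, 38] -> max=38
step 5: append 14 -> window=[38, 14] -> max=38
step 6: append 34 -> window=[14, 34] -> max=34
step 7: append 28 -> window=[34, 28] -> max=34
step 8: append 17 -> window=[28, 17] -> max=28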